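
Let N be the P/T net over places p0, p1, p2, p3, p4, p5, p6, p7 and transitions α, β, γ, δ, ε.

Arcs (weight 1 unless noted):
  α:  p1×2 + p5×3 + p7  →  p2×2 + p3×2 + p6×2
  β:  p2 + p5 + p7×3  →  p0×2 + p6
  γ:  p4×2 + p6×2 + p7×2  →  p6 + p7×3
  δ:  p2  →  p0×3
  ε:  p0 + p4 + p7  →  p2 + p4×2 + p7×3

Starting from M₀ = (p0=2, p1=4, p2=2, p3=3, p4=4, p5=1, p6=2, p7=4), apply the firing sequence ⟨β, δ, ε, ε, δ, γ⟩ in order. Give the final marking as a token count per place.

(p0=8, p1=4, p2=1, p3=3, p4=4, p5=0, p6=2, p7=6)

step 1: fire β:  (p0=2, p1=4, p2=2, p3=3, p4=4, p5=1, p6=2, p7=4) → (p0=4, p1=4, p2=1, p3=3, p4=4, p5=0, p6=3, p7=1)
step 2: fire δ:  (p0=4, p1=4, p2=1, p3=3, p4=4, p5=0, p6=3, p7=1) → (p0=7, p1=4, p2=0, p3=3, p4=4, p5=0, p6=3, p7=1)
step 3: fire ε:  (p0=7, p1=4, p2=0, p3=3, p4=4, p5=0, p6=3, p7=1) → (p0=6, p1=4, p2=1, p3=3, p4=5, p5=0, p6=3, p7=3)
step 4: fire ε:  (p0=6, p1=4, p2=1, p3=3, p4=5, p5=0, p6=3, p7=3) → (p0=5, p1=4, p2=2, p3=3, p4=6, p5=0, p6=3, p7=5)
step 5: fire δ:  (p0=5, p1=4, p2=2, p3=3, p4=6, p5=0, p6=3, p7=5) → (p0=8, p1=4, p2=1, p3=3, p4=6, p5=0, p6=3, p7=5)
step 6: fire γ:  (p0=8, p1=4, p2=1, p3=3, p4=6, p5=0, p6=3, p7=5) → (p0=8, p1=4, p2=1, p3=3, p4=4, p5=0, p6=2, p7=6)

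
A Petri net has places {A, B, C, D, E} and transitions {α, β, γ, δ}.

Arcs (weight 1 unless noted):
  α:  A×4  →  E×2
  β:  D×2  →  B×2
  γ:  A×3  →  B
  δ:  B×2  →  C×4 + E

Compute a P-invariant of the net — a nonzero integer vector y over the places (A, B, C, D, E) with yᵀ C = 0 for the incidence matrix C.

Incidence matrix C (rows=places, cols=transitions):
        α    β    γ    δ
    A  -4    0   -3    0
    B   0    2    1   -2
    C   0    0    0    4
    D   0   -2    0    0
    E   2    0    0    1

Candidate y = [1, 3, 1, 3, 2]; check y·C column-wise:
  col α: 1·-4 + 3·0 + 1·0 + 3·0 + 2·2 = 0
  col β: 1·0 + 3·2 + 1·0 + 3·-2 + 2·0 = 0
  col γ: 1·-3 + 3·1 + 1·0 + 3·0 + 2·0 = 0
  col δ: 1·0 + 3·-2 + 1·4 + 3·0 + 2·1 = 0

y = (A:1, B:3, C:1, D:3, E:2)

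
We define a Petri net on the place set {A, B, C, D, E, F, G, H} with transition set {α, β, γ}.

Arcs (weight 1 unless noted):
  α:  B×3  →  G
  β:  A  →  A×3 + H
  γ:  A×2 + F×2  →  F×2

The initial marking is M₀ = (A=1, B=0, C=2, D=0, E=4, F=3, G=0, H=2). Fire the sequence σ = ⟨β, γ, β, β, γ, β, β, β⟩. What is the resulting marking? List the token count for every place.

step 1: fire β:  (A=1, B=0, C=2, D=0, E=4, F=3, G=0, H=2) → (A=3, B=0, C=2, D=0, E=4, F=3, G=0, H=3)
step 2: fire γ:  (A=3, B=0, C=2, D=0, E=4, F=3, G=0, H=3) → (A=1, B=0, C=2, D=0, E=4, F=3, G=0, H=3)
step 3: fire β:  (A=1, B=0, C=2, D=0, E=4, F=3, G=0, H=3) → (A=3, B=0, C=2, D=0, E=4, F=3, G=0, H=4)
step 4: fire β:  (A=3, B=0, C=2, D=0, E=4, F=3, G=0, H=4) → (A=5, B=0, C=2, D=0, E=4, F=3, G=0, H=5)
step 5: fire γ:  (A=5, B=0, C=2, D=0, E=4, F=3, G=0, H=5) → (A=3, B=0, C=2, D=0, E=4, F=3, G=0, H=5)
step 6: fire β:  (A=3, B=0, C=2, D=0, E=4, F=3, G=0, H=5) → (A=5, B=0, C=2, D=0, E=4, F=3, G=0, H=6)
step 7: fire β:  (A=5, B=0, C=2, D=0, E=4, F=3, G=0, H=6) → (A=7, B=0, C=2, D=0, E=4, F=3, G=0, H=7)
step 8: fire β:  (A=7, B=0, C=2, D=0, E=4, F=3, G=0, H=7) → (A=9, B=0, C=2, D=0, E=4, F=3, G=0, H=8)

(A=9, B=0, C=2, D=0, E=4, F=3, G=0, H=8)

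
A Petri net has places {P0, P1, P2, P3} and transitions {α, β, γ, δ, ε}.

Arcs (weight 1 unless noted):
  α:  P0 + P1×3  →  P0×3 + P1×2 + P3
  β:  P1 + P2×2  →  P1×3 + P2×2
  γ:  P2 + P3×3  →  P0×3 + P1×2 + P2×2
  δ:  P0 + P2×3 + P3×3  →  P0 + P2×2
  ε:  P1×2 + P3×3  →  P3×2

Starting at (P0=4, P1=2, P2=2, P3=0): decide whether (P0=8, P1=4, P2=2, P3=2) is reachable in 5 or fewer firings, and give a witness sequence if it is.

step 1: fire β:  (P0=4, P1=2, P2=2, P3=0) → (P0=4, P1=4, P2=2, P3=0)
step 2: fire α:  (P0=4, P1=4, P2=2, P3=0) → (P0=6, P1=3, P2=2, P3=1)
step 3: fire α:  (P0=6, P1=3, P2=2, P3=1) → (P0=8, P1=2, P2=2, P3=2)
step 4: fire β:  (P0=8, P1=2, P2=2, P3=2) → (P0=8, P1=4, P2=2, P3=2)

YES — reachable via ⟨β, α, α, β⟩ (4 firings)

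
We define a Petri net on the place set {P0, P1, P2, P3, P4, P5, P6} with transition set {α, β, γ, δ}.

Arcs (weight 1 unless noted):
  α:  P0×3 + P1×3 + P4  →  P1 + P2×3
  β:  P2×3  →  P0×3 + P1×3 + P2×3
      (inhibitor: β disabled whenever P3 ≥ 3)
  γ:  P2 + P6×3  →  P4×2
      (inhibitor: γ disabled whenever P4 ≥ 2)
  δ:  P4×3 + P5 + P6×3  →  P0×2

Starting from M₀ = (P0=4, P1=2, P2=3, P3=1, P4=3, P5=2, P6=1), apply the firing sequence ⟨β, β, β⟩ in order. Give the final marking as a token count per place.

step 1: fire β:  (P0=4, P1=2, P2=3, P3=1, P4=3, P5=2, P6=1) → (P0=7, P1=5, P2=3, P3=1, P4=3, P5=2, P6=1)
step 2: fire β:  (P0=7, P1=5, P2=3, P3=1, P4=3, P5=2, P6=1) → (P0=10, P1=8, P2=3, P3=1, P4=3, P5=2, P6=1)
step 3: fire β:  (P0=10, P1=8, P2=3, P3=1, P4=3, P5=2, P6=1) → (P0=13, P1=11, P2=3, P3=1, P4=3, P5=2, P6=1)

(P0=13, P1=11, P2=3, P3=1, P4=3, P5=2, P6=1)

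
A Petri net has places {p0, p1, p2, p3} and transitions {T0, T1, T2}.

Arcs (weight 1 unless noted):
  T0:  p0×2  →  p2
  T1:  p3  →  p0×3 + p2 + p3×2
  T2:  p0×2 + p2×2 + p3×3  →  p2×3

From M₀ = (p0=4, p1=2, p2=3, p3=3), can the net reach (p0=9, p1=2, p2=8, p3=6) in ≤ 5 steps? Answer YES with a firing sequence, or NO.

step 1: fire T0:  (p0=4, p1=2, p2=3, p3=3) → (p0=2, p1=2, p2=4, p3=3)
step 2: fire T0:  (p0=2, p1=2, p2=4, p3=3) → (p0=0, p1=2, p2=5, p3=3)
step 3: fire T1:  (p0=0, p1=2, p2=5, p3=3) → (p0=3, p1=2, p2=6, p3=4)
step 4: fire T1:  (p0=3, p1=2, p2=6, p3=4) → (p0=6, p1=2, p2=7, p3=5)
step 5: fire T1:  (p0=6, p1=2, p2=7, p3=5) → (p0=9, p1=2, p2=8, p3=6)

YES — reachable via ⟨T0, T0, T1, T1, T1⟩ (5 firings)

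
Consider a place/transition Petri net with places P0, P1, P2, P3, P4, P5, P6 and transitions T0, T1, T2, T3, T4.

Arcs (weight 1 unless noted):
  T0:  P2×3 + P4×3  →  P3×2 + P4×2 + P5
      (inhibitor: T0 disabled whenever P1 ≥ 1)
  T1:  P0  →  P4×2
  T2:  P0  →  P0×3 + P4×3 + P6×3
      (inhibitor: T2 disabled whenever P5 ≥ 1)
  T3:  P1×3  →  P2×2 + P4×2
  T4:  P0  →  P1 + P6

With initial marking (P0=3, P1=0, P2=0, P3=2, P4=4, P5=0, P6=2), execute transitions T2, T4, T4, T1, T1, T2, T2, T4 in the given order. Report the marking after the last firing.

step 1: fire T2:  (P0=3, P1=0, P2=0, P3=2, P4=4, P5=0, P6=2) → (P0=5, P1=0, P2=0, P3=2, P4=7, P5=0, P6=5)
step 2: fire T4:  (P0=5, P1=0, P2=0, P3=2, P4=7, P5=0, P6=5) → (P0=4, P1=1, P2=0, P3=2, P4=7, P5=0, P6=6)
step 3: fire T4:  (P0=4, P1=1, P2=0, P3=2, P4=7, P5=0, P6=6) → (P0=3, P1=2, P2=0, P3=2, P4=7, P5=0, P6=7)
step 4: fire T1:  (P0=3, P1=2, P2=0, P3=2, P4=7, P5=0, P6=7) → (P0=2, P1=2, P2=0, P3=2, P4=9, P5=0, P6=7)
step 5: fire T1:  (P0=2, P1=2, P2=0, P3=2, P4=9, P5=0, P6=7) → (P0=1, P1=2, P2=0, P3=2, P4=11, P5=0, P6=7)
step 6: fire T2:  (P0=1, P1=2, P2=0, P3=2, P4=11, P5=0, P6=7) → (P0=3, P1=2, P2=0, P3=2, P4=14, P5=0, P6=10)
step 7: fire T2:  (P0=3, P1=2, P2=0, P3=2, P4=14, P5=0, P6=10) → (P0=5, P1=2, P2=0, P3=2, P4=17, P5=0, P6=13)
step 8: fire T4:  (P0=5, P1=2, P2=0, P3=2, P4=17, P5=0, P6=13) → (P0=4, P1=3, P2=0, P3=2, P4=17, P5=0, P6=14)

(P0=4, P1=3, P2=0, P3=2, P4=17, P5=0, P6=14)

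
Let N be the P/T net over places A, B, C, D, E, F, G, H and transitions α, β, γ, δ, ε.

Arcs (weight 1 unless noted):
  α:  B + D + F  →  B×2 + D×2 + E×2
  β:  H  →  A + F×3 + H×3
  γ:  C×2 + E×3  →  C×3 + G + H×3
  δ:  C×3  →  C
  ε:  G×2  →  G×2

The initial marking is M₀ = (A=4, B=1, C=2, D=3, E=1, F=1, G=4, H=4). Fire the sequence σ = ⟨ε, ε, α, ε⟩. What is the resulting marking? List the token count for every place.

(A=4, B=2, C=2, D=4, E=3, F=0, G=4, H=4)

step 1: fire ε:  (A=4, B=1, C=2, D=3, E=1, F=1, G=4, H=4) → (A=4, B=1, C=2, D=3, E=1, F=1, G=4, H=4)
step 2: fire ε:  (A=4, B=1, C=2, D=3, E=1, F=1, G=4, H=4) → (A=4, B=1, C=2, D=3, E=1, F=1, G=4, H=4)
step 3: fire α:  (A=4, B=1, C=2, D=3, E=1, F=1, G=4, H=4) → (A=4, B=2, C=2, D=4, E=3, F=0, G=4, H=4)
step 4: fire ε:  (A=4, B=2, C=2, D=4, E=3, F=0, G=4, H=4) → (A=4, B=2, C=2, D=4, E=3, F=0, G=4, H=4)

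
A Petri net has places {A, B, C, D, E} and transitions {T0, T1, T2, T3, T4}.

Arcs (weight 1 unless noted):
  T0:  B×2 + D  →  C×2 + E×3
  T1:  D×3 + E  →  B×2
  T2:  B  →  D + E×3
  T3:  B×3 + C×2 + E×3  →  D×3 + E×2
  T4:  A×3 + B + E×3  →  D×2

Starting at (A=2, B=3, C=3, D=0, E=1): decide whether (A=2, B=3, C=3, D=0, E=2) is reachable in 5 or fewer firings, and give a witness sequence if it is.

depth 0: 1 marking
depth 1: 2 markings reached so far
depth 2: 4 markings reached so far
depth 3: 5 markings reached so far
depth 4: 6 markings reached so far
depth 5: 7 markings reached so far
target is not among the 7 markings reachable within 5 steps

NO — not reachable within 5 firings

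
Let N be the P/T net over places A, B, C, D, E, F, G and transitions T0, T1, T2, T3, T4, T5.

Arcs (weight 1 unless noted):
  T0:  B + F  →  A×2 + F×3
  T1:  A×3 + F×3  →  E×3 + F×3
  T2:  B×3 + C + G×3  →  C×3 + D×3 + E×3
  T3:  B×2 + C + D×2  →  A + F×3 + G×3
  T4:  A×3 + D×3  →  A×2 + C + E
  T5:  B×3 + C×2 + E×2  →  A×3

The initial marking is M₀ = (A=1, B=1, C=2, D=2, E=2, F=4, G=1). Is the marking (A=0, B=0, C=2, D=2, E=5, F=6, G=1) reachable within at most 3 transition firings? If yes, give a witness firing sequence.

YES — reachable via ⟨T0, T1⟩ (2 firings)

step 1: fire T0:  (A=1, B=1, C=2, D=2, E=2, F=4, G=1) → (A=3, B=0, C=2, D=2, E=2, F=6, G=1)
step 2: fire T1:  (A=3, B=0, C=2, D=2, E=2, F=6, G=1) → (A=0, B=0, C=2, D=2, E=5, F=6, G=1)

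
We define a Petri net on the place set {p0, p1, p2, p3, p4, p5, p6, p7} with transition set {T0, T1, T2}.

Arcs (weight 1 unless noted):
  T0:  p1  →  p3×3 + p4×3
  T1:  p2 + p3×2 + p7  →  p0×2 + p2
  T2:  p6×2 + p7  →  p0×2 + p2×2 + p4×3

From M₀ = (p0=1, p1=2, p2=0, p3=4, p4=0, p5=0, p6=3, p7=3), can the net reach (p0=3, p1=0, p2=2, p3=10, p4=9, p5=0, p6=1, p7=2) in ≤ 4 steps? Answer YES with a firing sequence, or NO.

YES — reachable via ⟨T0, T0, T2⟩ (3 firings)

step 1: fire T0:  (p0=1, p1=2, p2=0, p3=4, p4=0, p5=0, p6=3, p7=3) → (p0=1, p1=1, p2=0, p3=7, p4=3, p5=0, p6=3, p7=3)
step 2: fire T0:  (p0=1, p1=1, p2=0, p3=7, p4=3, p5=0, p6=3, p7=3) → (p0=1, p1=0, p2=0, p3=10, p4=6, p5=0, p6=3, p7=3)
step 3: fire T2:  (p0=1, p1=0, p2=0, p3=10, p4=6, p5=0, p6=3, p7=3) → (p0=3, p1=0, p2=2, p3=10, p4=9, p5=0, p6=1, p7=2)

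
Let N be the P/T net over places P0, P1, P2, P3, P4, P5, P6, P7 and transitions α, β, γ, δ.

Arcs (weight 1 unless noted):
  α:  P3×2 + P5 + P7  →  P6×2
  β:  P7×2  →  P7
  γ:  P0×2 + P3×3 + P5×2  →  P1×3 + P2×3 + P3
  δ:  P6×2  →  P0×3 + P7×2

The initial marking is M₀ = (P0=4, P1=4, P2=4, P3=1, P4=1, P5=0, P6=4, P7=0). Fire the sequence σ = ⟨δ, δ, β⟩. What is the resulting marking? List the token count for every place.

step 1: fire δ:  (P0=4, P1=4, P2=4, P3=1, P4=1, P5=0, P6=4, P7=0) → (P0=7, P1=4, P2=4, P3=1, P4=1, P5=0, P6=2, P7=2)
step 2: fire δ:  (P0=7, P1=4, P2=4, P3=1, P4=1, P5=0, P6=2, P7=2) → (P0=10, P1=4, P2=4, P3=1, P4=1, P5=0, P6=0, P7=4)
step 3: fire β:  (P0=10, P1=4, P2=4, P3=1, P4=1, P5=0, P6=0, P7=4) → (P0=10, P1=4, P2=4, P3=1, P4=1, P5=0, P6=0, P7=3)

(P0=10, P1=4, P2=4, P3=1, P4=1, P5=0, P6=0, P7=3)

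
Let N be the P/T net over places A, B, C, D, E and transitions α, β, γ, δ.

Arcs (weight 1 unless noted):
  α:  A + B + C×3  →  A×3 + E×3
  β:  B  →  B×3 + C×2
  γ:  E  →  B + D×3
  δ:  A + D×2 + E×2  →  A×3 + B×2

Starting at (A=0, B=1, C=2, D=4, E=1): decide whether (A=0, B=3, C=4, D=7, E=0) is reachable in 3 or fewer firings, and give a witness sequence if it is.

NO — not reachable within 3 firings

depth 0: 1 marking
depth 1: 3 markings reached so far
depth 2: 5 markings reached so far
depth 3: 7 markings reached so far
target is not among the 7 markings reachable within 3 steps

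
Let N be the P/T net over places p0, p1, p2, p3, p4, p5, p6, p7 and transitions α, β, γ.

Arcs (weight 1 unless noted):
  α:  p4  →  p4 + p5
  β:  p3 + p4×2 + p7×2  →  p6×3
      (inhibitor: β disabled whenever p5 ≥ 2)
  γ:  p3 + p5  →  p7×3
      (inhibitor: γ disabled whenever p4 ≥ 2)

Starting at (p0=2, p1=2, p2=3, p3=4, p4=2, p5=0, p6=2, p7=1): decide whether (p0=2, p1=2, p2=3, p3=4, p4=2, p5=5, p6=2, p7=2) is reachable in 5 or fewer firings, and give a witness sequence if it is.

depth 0: 1 marking
depth 1: 2 markings reached so far
depth 2: 3 markings reached so far
depth 3: 4 markings reached so far
depth 4: 5 markings reached so far
depth 5: 6 markings reached so far
target is not among the 6 markings reachable within 5 steps

NO — not reachable within 5 firings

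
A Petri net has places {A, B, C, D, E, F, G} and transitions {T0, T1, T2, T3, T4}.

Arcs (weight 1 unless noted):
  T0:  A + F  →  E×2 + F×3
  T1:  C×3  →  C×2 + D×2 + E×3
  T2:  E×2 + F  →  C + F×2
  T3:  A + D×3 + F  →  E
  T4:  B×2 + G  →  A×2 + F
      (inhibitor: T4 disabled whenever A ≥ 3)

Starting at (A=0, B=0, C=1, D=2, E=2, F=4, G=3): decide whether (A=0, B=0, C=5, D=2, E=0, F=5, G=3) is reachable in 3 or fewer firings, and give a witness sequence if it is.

depth 0: 1 marking
depth 1: 2 markings reached so far
depth 2: 2 markings reached so far
(frontier empty at depth 2; search complete)
target is not among the 2 markings reachable within 3 steps

NO — not reachable within 3 firings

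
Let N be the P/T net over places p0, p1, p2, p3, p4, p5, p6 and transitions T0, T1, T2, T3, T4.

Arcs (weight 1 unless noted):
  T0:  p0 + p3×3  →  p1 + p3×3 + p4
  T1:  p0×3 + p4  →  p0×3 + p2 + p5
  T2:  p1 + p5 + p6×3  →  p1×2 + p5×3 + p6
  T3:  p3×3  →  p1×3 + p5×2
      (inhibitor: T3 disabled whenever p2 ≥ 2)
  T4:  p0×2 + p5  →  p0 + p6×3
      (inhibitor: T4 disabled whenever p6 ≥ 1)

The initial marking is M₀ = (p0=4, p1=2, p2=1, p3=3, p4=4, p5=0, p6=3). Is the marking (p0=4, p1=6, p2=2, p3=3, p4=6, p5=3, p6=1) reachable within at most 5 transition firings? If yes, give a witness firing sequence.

depth 0: 1 marking
depth 1: 4 markings reached so far
depth 2: 11 markings reached so far
depth 3: 22 markings reached so far
depth 4: 36 markings reached so far
depth 5: 50 markings reached so far
target is not among the 50 markings reachable within 5 steps

NO — not reachable within 5 firings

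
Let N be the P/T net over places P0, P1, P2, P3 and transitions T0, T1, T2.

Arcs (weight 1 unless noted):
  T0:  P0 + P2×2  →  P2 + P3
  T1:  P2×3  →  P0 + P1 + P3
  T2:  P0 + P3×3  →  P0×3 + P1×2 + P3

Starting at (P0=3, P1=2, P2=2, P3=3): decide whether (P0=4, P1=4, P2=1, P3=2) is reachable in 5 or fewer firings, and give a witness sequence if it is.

YES — reachable via ⟨T0, T2⟩ (2 firings)

step 1: fire T0:  (P0=3, P1=2, P2=2, P3=3) → (P0=2, P1=2, P2=1, P3=4)
step 2: fire T2:  (P0=2, P1=2, P2=1, P3=4) → (P0=4, P1=4, P2=1, P3=2)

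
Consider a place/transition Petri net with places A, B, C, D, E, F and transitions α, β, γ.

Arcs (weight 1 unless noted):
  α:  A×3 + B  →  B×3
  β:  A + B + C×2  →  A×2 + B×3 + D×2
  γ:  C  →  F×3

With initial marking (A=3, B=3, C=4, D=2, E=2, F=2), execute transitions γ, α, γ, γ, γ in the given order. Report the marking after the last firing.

step 1: fire γ:  (A=3, B=3, C=4, D=2, E=2, F=2) → (A=3, B=3, C=3, D=2, E=2, F=5)
step 2: fire α:  (A=3, B=3, C=3, D=2, E=2, F=5) → (A=0, B=5, C=3, D=2, E=2, F=5)
step 3: fire γ:  (A=0, B=5, C=3, D=2, E=2, F=5) → (A=0, B=5, C=2, D=2, E=2, F=8)
step 4: fire γ:  (A=0, B=5, C=2, D=2, E=2, F=8) → (A=0, B=5, C=1, D=2, E=2, F=11)
step 5: fire γ:  (A=0, B=5, C=1, D=2, E=2, F=11) → (A=0, B=5, C=0, D=2, E=2, F=14)

(A=0, B=5, C=0, D=2, E=2, F=14)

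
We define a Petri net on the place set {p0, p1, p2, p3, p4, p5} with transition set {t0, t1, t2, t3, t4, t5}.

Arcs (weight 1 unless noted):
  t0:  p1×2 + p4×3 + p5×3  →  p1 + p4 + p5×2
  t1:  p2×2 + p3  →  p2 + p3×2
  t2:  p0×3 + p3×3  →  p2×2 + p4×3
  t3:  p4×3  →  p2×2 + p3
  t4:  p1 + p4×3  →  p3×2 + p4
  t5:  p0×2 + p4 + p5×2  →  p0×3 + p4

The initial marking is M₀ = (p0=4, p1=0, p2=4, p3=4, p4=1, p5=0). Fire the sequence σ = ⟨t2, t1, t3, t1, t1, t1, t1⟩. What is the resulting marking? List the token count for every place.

step 1: fire t2:  (p0=4, p1=0, p2=4, p3=4, p4=1, p5=0) → (p0=1, p1=0, p2=6, p3=1, p4=4, p5=0)
step 2: fire t1:  (p0=1, p1=0, p2=6, p3=1, p4=4, p5=0) → (p0=1, p1=0, p2=5, p3=2, p4=4, p5=0)
step 3: fire t3:  (p0=1, p1=0, p2=5, p3=2, p4=4, p5=0) → (p0=1, p1=0, p2=7, p3=3, p4=1, p5=0)
step 4: fire t1:  (p0=1, p1=0, p2=7, p3=3, p4=1, p5=0) → (p0=1, p1=0, p2=6, p3=4, p4=1, p5=0)
step 5: fire t1:  (p0=1, p1=0, p2=6, p3=4, p4=1, p5=0) → (p0=1, p1=0, p2=5, p3=5, p4=1, p5=0)
step 6: fire t1:  (p0=1, p1=0, p2=5, p3=5, p4=1, p5=0) → (p0=1, p1=0, p2=4, p3=6, p4=1, p5=0)
step 7: fire t1:  (p0=1, p1=0, p2=4, p3=6, p4=1, p5=0) → (p0=1, p1=0, p2=3, p3=7, p4=1, p5=0)

(p0=1, p1=0, p2=3, p3=7, p4=1, p5=0)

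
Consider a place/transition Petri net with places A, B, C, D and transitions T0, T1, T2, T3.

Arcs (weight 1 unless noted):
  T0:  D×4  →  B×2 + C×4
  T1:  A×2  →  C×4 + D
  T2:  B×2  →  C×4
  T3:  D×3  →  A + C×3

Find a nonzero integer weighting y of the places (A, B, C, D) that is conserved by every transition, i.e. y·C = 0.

Incidence matrix C (rows=places, cols=transitions):
       T0   T1   T2   T3
    A   0   -2    0    1
    B   2    0   -2    0
    C   4    4    4    3
    D  -4    1    0   -3

Candidate y = [3, 2, 1, 2]; check y·C column-wise:
  col T0: 3·0 + 2·2 + 1·4 + 2·-4 = 0
  col T1: 3·-2 + 2·0 + 1·4 + 2·1 = 0
  col T2: 3·0 + 2·-2 + 1·4 + 2·0 = 0
  col T3: 3·1 + 2·0 + 1·3 + 2·-3 = 0

y = (A:3, B:2, C:1, D:2)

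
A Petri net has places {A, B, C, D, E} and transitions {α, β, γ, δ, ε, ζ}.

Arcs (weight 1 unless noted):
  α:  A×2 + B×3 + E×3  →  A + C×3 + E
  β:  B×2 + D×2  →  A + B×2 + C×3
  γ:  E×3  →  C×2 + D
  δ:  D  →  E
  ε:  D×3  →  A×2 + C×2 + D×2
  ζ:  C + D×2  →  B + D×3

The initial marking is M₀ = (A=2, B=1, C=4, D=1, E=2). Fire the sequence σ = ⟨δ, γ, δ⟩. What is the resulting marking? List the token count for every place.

step 1: fire δ:  (A=2, B=1, C=4, D=1, E=2) → (A=2, B=1, C=4, D=0, E=3)
step 2: fire γ:  (A=2, B=1, C=4, D=0, E=3) → (A=2, B=1, C=6, D=1, E=0)
step 3: fire δ:  (A=2, B=1, C=6, D=1, E=0) → (A=2, B=1, C=6, D=0, E=1)

(A=2, B=1, C=6, D=0, E=1)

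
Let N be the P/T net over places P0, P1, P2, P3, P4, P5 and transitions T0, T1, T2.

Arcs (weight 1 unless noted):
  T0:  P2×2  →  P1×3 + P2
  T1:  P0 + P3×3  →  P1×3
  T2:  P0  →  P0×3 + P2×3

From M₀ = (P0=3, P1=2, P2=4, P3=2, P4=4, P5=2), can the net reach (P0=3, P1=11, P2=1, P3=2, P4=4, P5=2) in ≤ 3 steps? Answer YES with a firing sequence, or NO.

YES — reachable via ⟨T0, T0, T0⟩ (3 firings)

step 1: fire T0:  (P0=3, P1=2, P2=4, P3=2, P4=4, P5=2) → (P0=3, P1=5, P2=3, P3=2, P4=4, P5=2)
step 2: fire T0:  (P0=3, P1=5, P2=3, P3=2, P4=4, P5=2) → (P0=3, P1=8, P2=2, P3=2, P4=4, P5=2)
step 3: fire T0:  (P0=3, P1=8, P2=2, P3=2, P4=4, P5=2) → (P0=3, P1=11, P2=1, P3=2, P4=4, P5=2)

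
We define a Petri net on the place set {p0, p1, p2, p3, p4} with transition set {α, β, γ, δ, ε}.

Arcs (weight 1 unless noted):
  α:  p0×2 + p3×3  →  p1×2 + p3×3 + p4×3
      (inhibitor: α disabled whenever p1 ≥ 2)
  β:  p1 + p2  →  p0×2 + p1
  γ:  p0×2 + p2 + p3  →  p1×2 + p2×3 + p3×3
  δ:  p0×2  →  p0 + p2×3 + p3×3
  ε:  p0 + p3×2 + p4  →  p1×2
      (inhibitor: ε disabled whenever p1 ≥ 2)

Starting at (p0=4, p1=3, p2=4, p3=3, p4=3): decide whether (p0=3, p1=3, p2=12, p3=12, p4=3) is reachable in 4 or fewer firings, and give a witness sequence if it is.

step 1: fire β:  (p0=4, p1=3, p2=4, p3=3, p4=3) → (p0=6, p1=3, p2=3, p3=3, p4=3)
step 2: fire δ:  (p0=6, p1=3, p2=3, p3=3, p4=3) → (p0=5, p1=3, p2=6, p3=6, p4=3)
step 3: fire δ:  (p0=5, p1=3, p2=6, p3=6, p4=3) → (p0=4, p1=3, p2=9, p3=9, p4=3)
step 4: fire δ:  (p0=4, p1=3, p2=9, p3=9, p4=3) → (p0=3, p1=3, p2=12, p3=12, p4=3)

YES — reachable via ⟨β, δ, δ, δ⟩ (4 firings)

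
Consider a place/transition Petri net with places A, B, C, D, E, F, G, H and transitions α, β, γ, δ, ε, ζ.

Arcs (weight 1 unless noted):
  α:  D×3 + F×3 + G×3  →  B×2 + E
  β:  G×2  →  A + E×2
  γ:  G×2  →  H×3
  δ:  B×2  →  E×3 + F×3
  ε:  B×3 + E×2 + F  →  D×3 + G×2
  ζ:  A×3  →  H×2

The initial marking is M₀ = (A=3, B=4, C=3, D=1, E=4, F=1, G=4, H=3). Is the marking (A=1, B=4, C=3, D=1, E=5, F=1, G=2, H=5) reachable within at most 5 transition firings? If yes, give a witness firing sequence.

depth 0: 1 marking
depth 1: 6 markings reached so far
depth 2: 18 markings reached so far
depth 3: 34 markings reached so far
depth 4: 49 markings reached so far
depth 5: 56 markings reached so far
target is not among the 56 markings reachable within 5 steps

NO — not reachable within 5 firings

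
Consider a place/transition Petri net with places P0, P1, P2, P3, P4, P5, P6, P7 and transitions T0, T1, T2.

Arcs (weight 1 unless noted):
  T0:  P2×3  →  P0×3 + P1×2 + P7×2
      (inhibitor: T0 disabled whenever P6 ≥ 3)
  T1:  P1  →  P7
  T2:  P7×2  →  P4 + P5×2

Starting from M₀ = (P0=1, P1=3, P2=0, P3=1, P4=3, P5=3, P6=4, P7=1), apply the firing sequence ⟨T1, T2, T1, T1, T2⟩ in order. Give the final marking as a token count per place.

step 1: fire T1:  (P0=1, P1=3, P2=0, P3=1, P4=3, P5=3, P6=4, P7=1) → (P0=1, P1=2, P2=0, P3=1, P4=3, P5=3, P6=4, P7=2)
step 2: fire T2:  (P0=1, P1=2, P2=0, P3=1, P4=3, P5=3, P6=4, P7=2) → (P0=1, P1=2, P2=0, P3=1, P4=4, P5=5, P6=4, P7=0)
step 3: fire T1:  (P0=1, P1=2, P2=0, P3=1, P4=4, P5=5, P6=4, P7=0) → (P0=1, P1=1, P2=0, P3=1, P4=4, P5=5, P6=4, P7=1)
step 4: fire T1:  (P0=1, P1=1, P2=0, P3=1, P4=4, P5=5, P6=4, P7=1) → (P0=1, P1=0, P2=0, P3=1, P4=4, P5=5, P6=4, P7=2)
step 5: fire T2:  (P0=1, P1=0, P2=0, P3=1, P4=4, P5=5, P6=4, P7=2) → (P0=1, P1=0, P2=0, P3=1, P4=5, P5=7, P6=4, P7=0)

(P0=1, P1=0, P2=0, P3=1, P4=5, P5=7, P6=4, P7=0)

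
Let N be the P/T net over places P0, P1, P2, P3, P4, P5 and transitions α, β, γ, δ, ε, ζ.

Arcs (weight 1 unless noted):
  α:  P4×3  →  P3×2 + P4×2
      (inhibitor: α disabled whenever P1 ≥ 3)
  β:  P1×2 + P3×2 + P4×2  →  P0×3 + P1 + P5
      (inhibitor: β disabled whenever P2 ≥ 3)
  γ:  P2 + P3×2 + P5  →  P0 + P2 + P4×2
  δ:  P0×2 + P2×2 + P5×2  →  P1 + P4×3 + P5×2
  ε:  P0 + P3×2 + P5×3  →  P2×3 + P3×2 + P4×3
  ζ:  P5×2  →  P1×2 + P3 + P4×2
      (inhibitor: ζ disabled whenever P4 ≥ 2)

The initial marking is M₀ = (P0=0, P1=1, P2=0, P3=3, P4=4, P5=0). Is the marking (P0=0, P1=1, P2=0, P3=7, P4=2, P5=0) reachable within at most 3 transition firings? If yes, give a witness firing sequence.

step 1: fire α:  (P0=0, P1=1, P2=0, P3=3, P4=4, P5=0) → (P0=0, P1=1, P2=0, P3=5, P4=3, P5=0)
step 2: fire α:  (P0=0, P1=1, P2=0, P3=5, P4=3, P5=0) → (P0=0, P1=1, P2=0, P3=7, P4=2, P5=0)

YES — reachable via ⟨α, α⟩ (2 firings)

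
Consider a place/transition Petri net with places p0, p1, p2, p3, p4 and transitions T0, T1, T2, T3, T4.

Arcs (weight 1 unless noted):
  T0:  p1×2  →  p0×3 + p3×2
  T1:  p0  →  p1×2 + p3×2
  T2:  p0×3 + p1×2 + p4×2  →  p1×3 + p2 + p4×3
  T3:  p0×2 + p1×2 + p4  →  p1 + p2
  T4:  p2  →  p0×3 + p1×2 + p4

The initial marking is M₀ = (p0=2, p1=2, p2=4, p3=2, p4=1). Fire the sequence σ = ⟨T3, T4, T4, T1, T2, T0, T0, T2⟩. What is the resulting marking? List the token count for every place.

step 1: fire T3:  (p0=2, p1=2, p2=4, p3=2, p4=1) → (p0=0, p1=1, p2=5, p3=2, p4=0)
step 2: fire T4:  (p0=0, p1=1, p2=5, p3=2, p4=0) → (p0=3, p1=3, p2=4, p3=2, p4=1)
step 3: fire T4:  (p0=3, p1=3, p2=4, p3=2, p4=1) → (p0=6, p1=5, p2=3, p3=2, p4=2)
step 4: fire T1:  (p0=6, p1=5, p2=3, p3=2, p4=2) → (p0=5, p1=7, p2=3, p3=4, p4=2)
step 5: fire T2:  (p0=5, p1=7, p2=3, p3=4, p4=2) → (p0=2, p1=8, p2=4, p3=4, p4=3)
step 6: fire T0:  (p0=2, p1=8, p2=4, p3=4, p4=3) → (p0=5, p1=6, p2=4, p3=6, p4=3)
step 7: fire T0:  (p0=5, p1=6, p2=4, p3=6, p4=3) → (p0=8, p1=4, p2=4, p3=8, p4=3)
step 8: fire T2:  (p0=8, p1=4, p2=4, p3=8, p4=3) → (p0=5, p1=5, p2=5, p3=8, p4=4)

(p0=5, p1=5, p2=5, p3=8, p4=4)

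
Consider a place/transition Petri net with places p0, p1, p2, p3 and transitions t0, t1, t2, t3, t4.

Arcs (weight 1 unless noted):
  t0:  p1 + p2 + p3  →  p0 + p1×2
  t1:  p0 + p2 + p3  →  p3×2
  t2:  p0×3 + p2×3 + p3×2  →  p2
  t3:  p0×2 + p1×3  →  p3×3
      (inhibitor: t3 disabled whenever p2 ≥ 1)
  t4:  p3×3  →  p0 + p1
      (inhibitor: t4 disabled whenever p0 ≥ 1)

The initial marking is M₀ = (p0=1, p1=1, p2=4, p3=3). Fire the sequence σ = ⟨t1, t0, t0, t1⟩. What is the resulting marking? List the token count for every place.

(p0=1, p1=3, p2=0, p3=3)

step 1: fire t1:  (p0=1, p1=1, p2=4, p3=3) → (p0=0, p1=1, p2=3, p3=4)
step 2: fire t0:  (p0=0, p1=1, p2=3, p3=4) → (p0=1, p1=2, p2=2, p3=3)
step 3: fire t0:  (p0=1, p1=2, p2=2, p3=3) → (p0=2, p1=3, p2=1, p3=2)
step 4: fire t1:  (p0=2, p1=3, p2=1, p3=2) → (p0=1, p1=3, p2=0, p3=3)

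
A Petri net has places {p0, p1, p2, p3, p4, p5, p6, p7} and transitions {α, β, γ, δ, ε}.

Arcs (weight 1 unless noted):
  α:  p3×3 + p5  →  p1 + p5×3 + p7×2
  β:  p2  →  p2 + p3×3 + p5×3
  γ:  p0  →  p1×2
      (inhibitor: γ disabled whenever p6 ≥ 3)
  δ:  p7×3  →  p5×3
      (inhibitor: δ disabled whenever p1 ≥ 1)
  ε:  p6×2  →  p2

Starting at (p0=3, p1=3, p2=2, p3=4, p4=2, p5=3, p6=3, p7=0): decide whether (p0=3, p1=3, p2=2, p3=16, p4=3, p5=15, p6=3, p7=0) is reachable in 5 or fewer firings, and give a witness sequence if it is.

NO — not reachable within 5 firings

depth 0: 1 marking
depth 1: 4 markings reached so far
depth 2: 9 markings reached so far
depth 3: 17 markings reached so far
depth 4: 28 markings reached so far
depth 5: 42 markings reached so far
target is not among the 42 markings reachable within 5 steps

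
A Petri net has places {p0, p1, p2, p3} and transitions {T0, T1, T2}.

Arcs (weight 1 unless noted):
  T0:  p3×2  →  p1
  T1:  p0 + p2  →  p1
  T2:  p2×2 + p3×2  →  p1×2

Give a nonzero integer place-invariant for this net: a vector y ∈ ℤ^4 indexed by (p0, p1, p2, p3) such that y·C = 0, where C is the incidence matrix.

y = (p0:1, p1:2, p2:1, p3:1)

Incidence matrix C (rows=places, cols=transitions):
       T0   T1   T2
   p0   0   -1    0
   p1   1    1    2
   p2   0   -1   -2
   p3  -2    0   -2

Candidate y = [1, 2, 1, 1]; check y·C column-wise:
  col T0: 1·0 + 2·1 + 1·0 + 1·-2 = 0
  col T1: 1·-1 + 2·1 + 1·-1 + 1·0 = 0
  col T2: 1·0 + 2·2 + 1·-2 + 1·-2 = 0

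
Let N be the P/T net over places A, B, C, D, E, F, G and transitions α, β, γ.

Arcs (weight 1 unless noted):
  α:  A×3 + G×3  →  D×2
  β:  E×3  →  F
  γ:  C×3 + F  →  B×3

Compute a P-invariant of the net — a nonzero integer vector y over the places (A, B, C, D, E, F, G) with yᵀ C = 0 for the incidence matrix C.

y = (A:0, B:1, C:1, D:0, E:0, F:0, G:0)

Incidence matrix C (rows=places, cols=transitions):
        α    β    γ
    A  -3    0    0
    B   0    0    3
    C   0    0   -3
    D   2    0    0
    E   0   -3    0
    F   0    1   -1
    G  -3    0    0

Candidate y = [0, 1, 1, 0, 0, 0, 0]; check y·C column-wise:
  col α: 0·-3 + 1·0 + 1·0 + 0·2 + 0·-3 = 0
  col β: 1·0 + 1·0 + 0·-3 + 0·1 = 0
  col γ: 1·3 + 1·-3 + 0·-1 = 0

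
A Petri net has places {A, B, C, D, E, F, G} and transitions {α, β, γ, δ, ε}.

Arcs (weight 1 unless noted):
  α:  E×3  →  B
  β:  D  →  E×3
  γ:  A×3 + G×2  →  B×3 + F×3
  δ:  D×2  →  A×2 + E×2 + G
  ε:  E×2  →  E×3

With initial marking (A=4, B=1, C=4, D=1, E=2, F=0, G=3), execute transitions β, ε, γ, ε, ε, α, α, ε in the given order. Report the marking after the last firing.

(A=1, B=6, C=4, D=0, E=3, F=3, G=1)

step 1: fire β:  (A=4, B=1, C=4, D=1, E=2, F=0, G=3) → (A=4, B=1, C=4, D=0, E=5, F=0, G=3)
step 2: fire ε:  (A=4, B=1, C=4, D=0, E=5, F=0, G=3) → (A=4, B=1, C=4, D=0, E=6, F=0, G=3)
step 3: fire γ:  (A=4, B=1, C=4, D=0, E=6, F=0, G=3) → (A=1, B=4, C=4, D=0, E=6, F=3, G=1)
step 4: fire ε:  (A=1, B=4, C=4, D=0, E=6, F=3, G=1) → (A=1, B=4, C=4, D=0, E=7, F=3, G=1)
step 5: fire ε:  (A=1, B=4, C=4, D=0, E=7, F=3, G=1) → (A=1, B=4, C=4, D=0, E=8, F=3, G=1)
step 6: fire α:  (A=1, B=4, C=4, D=0, E=8, F=3, G=1) → (A=1, B=5, C=4, D=0, E=5, F=3, G=1)
step 7: fire α:  (A=1, B=5, C=4, D=0, E=5, F=3, G=1) → (A=1, B=6, C=4, D=0, E=2, F=3, G=1)
step 8: fire ε:  (A=1, B=6, C=4, D=0, E=2, F=3, G=1) → (A=1, B=6, C=4, D=0, E=3, F=3, G=1)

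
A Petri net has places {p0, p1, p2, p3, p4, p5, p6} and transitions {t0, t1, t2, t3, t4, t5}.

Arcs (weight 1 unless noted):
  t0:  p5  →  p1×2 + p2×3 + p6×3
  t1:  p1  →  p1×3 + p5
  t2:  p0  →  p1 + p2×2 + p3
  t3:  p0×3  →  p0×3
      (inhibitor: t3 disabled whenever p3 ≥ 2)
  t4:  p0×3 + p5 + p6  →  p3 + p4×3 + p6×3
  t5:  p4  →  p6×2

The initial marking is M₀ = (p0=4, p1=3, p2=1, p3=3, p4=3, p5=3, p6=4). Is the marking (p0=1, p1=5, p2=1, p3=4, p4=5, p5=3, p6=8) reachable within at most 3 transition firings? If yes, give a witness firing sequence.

YES — reachable via ⟨t1, t4, t5⟩ (3 firings)

step 1: fire t1:  (p0=4, p1=3, p2=1, p3=3, p4=3, p5=3, p6=4) → (p0=4, p1=5, p2=1, p3=3, p4=3, p5=4, p6=4)
step 2: fire t4:  (p0=4, p1=5, p2=1, p3=3, p4=3, p5=4, p6=4) → (p0=1, p1=5, p2=1, p3=4, p4=6, p5=3, p6=6)
step 3: fire t5:  (p0=1, p1=5, p2=1, p3=4, p4=6, p5=3, p6=6) → (p0=1, p1=5, p2=1, p3=4, p4=5, p5=3, p6=8)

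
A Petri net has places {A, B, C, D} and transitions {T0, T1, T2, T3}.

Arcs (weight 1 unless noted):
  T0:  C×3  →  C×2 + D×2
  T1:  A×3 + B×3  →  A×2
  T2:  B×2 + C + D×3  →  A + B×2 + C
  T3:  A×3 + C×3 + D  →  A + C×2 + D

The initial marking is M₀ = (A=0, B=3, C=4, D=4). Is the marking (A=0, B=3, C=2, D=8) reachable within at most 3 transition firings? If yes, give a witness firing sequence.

step 1: fire T0:  (A=0, B=3, C=4, D=4) → (A=0, B=3, C=3, D=6)
step 2: fire T0:  (A=0, B=3, C=3, D=6) → (A=0, B=3, C=2, D=8)

YES — reachable via ⟨T0, T0⟩ (2 firings)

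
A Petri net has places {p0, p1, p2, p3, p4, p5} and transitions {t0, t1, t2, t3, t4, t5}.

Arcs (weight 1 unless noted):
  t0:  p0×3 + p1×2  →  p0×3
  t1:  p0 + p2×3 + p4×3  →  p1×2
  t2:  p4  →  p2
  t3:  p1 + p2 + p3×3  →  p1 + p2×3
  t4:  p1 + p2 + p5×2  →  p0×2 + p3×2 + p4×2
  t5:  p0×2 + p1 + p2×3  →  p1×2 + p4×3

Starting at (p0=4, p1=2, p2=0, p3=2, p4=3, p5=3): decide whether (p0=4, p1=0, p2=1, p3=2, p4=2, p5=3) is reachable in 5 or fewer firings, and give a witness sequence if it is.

step 1: fire t0:  (p0=4, p1=2, p2=0, p3=2, p4=3, p5=3) → (p0=4, p1=0, p2=0, p3=2, p4=3, p5=3)
step 2: fire t2:  (p0=4, p1=0, p2=0, p3=2, p4=3, p5=3) → (p0=4, p1=0, p2=1, p3=2, p4=2, p5=3)

YES — reachable via ⟨t0, t2⟩ (2 firings)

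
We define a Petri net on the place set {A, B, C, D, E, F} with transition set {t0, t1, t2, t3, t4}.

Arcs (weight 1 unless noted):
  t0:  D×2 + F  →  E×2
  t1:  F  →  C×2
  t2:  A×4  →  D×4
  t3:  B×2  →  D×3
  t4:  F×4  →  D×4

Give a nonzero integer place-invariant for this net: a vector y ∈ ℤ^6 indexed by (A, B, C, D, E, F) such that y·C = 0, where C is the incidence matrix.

y = (A:2, B:3, C:1, D:2, E:3, F:2)

Incidence matrix C (rows=places, cols=transitions):
       t0   t1   t2   t3   t4
    A   0    0   -4    0    0
    B   0    0    0   -2    0
    C   0    2    0    0    0
    D  -2    0    4    3    4
    E   2    0    0    0    0
    F  -1   -1    0    0   -4

Candidate y = [2, 3, 1, 2, 3, 2]; check y·C column-wise:
  col t0: 2·0 + 3·0 + 1·0 + 2·-2 + 3·2 + 2·-1 = 0
  col t1: 2·0 + 3·0 + 1·2 + 2·0 + 3·0 + 2·-1 = 0
  col t2: 2·-4 + 3·0 + 1·0 + 2·4 + 3·0 + 2·0 = 0
  col t3: 2·0 + 3·-2 + 1·0 + 2·3 + 3·0 + 2·0 = 0
  col t4: 2·0 + 3·0 + 1·0 + 2·4 + 3·0 + 2·-4 = 0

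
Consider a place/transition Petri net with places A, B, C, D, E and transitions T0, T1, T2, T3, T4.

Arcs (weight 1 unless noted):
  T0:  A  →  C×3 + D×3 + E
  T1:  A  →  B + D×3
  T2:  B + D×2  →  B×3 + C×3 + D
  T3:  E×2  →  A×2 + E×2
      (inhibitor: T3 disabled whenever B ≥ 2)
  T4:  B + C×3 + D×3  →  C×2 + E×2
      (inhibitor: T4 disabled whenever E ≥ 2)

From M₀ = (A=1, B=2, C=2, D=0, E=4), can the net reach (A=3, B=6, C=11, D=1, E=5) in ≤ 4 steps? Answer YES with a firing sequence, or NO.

depth 0: 1 marking
depth 1: 3 markings reached so far
depth 2: 5 markings reached so far
depth 3: 7 markings reached so far
depth 4: 7 markings reached so far
(frontier empty at depth 4; search complete)
target is not among the 7 markings reachable within 4 steps

NO — not reachable within 4 firings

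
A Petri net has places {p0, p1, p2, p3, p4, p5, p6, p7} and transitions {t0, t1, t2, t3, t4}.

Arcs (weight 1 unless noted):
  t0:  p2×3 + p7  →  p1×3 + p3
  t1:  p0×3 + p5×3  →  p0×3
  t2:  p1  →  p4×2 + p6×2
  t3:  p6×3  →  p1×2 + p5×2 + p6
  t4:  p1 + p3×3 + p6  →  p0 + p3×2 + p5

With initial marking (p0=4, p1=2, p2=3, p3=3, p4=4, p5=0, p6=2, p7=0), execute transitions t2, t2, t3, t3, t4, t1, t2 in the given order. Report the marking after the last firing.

step 1: fire t2:  (p0=4, p1=2, p2=3, p3=3, p4=4, p5=0, p6=2, p7=0) → (p0=4, p1=1, p2=3, p3=3, p4=6, p5=0, p6=4, p7=0)
step 2: fire t2:  (p0=4, p1=1, p2=3, p3=3, p4=6, p5=0, p6=4, p7=0) → (p0=4, p1=0, p2=3, p3=3, p4=8, p5=0, p6=6, p7=0)
step 3: fire t3:  (p0=4, p1=0, p2=3, p3=3, p4=8, p5=0, p6=6, p7=0) → (p0=4, p1=2, p2=3, p3=3, p4=8, p5=2, p6=4, p7=0)
step 4: fire t3:  (p0=4, p1=2, p2=3, p3=3, p4=8, p5=2, p6=4, p7=0) → (p0=4, p1=4, p2=3, p3=3, p4=8, p5=4, p6=2, p7=0)
step 5: fire t4:  (p0=4, p1=4, p2=3, p3=3, p4=8, p5=4, p6=2, p7=0) → (p0=5, p1=3, p2=3, p3=2, p4=8, p5=5, p6=1, p7=0)
step 6: fire t1:  (p0=5, p1=3, p2=3, p3=2, p4=8, p5=5, p6=1, p7=0) → (p0=5, p1=3, p2=3, p3=2, p4=8, p5=2, p6=1, p7=0)
step 7: fire t2:  (p0=5, p1=3, p2=3, p3=2, p4=8, p5=2, p6=1, p7=0) → (p0=5, p1=2, p2=3, p3=2, p4=10, p5=2, p6=3, p7=0)

(p0=5, p1=2, p2=3, p3=2, p4=10, p5=2, p6=3, p7=0)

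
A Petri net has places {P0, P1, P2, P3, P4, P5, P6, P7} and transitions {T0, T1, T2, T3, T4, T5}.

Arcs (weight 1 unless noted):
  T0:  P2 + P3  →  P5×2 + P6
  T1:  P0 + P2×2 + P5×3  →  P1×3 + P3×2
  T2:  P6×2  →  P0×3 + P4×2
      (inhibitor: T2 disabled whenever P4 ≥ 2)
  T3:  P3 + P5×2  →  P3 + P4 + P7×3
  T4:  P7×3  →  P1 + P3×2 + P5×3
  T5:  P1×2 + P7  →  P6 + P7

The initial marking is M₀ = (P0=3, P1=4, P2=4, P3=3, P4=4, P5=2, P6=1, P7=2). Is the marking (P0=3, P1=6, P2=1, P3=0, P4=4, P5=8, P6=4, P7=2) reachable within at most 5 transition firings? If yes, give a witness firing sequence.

depth 0: 1 marking
depth 1: 4 markings reached so far
depth 2: 11 markings reached so far
depth 3: 24 markings reached so far
depth 4: 42 markings reached so far
depth 5: 67 markings reached so far
target is not among the 67 markings reachable within 5 steps

NO — not reachable within 5 firings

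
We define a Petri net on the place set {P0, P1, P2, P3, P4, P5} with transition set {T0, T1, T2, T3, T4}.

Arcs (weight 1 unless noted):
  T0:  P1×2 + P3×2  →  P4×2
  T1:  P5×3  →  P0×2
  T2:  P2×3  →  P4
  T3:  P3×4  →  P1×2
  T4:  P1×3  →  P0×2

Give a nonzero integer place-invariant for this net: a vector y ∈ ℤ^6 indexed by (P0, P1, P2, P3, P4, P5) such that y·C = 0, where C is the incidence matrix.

Incidence matrix C (rows=places, cols=transitions):
       T0   T1   T2   T3   T4
   P0   0    2    0    0    2
   P1  -2    0    0    2   -3
   P2   0    0   -3    0    0
   P3  -2    0    0   -4    0
   P4   2    0    1    0    0
   P5   0   -3    0    0    0

Candidate y = [3, 2, 1, 1, 3, 2]; check y·C column-wise:
  col T0: 3·0 + 2·-2 + 1·0 + 1·-2 + 3·2 + 2·0 = 0
  col T1: 3·2 + 2·0 + 1·0 + 1·0 + 3·0 + 2·-3 = 0
  col T2: 3·0 + 2·0 + 1·-3 + 1·0 + 3·1 + 2·0 = 0
  col T3: 3·0 + 2·2 + 1·0 + 1·-4 + 3·0 + 2·0 = 0
  col T4: 3·2 + 2·-3 + 1·0 + 1·0 + 3·0 + 2·0 = 0

y = (P0:3, P1:2, P2:1, P3:1, P4:3, P5:2)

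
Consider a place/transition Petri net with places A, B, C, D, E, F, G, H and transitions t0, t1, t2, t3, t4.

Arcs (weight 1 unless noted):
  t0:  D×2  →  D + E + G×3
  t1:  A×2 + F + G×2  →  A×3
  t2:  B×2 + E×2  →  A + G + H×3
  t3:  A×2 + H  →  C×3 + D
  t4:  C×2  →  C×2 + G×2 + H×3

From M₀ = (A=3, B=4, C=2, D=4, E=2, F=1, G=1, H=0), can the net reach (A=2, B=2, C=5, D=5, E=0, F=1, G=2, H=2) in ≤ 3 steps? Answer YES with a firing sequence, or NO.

step 1: fire t2:  (A=3, B=4, C=2, D=4, E=2, F=1, G=1, H=0) → (A=4, B=2, C=2, D=4, E=0, F=1, G=2, H=3)
step 2: fire t3:  (A=4, B=2, C=2, D=4, E=0, F=1, G=2, H=3) → (A=2, B=2, C=5, D=5, E=0, F=1, G=2, H=2)

YES — reachable via ⟨t2, t3⟩ (2 firings)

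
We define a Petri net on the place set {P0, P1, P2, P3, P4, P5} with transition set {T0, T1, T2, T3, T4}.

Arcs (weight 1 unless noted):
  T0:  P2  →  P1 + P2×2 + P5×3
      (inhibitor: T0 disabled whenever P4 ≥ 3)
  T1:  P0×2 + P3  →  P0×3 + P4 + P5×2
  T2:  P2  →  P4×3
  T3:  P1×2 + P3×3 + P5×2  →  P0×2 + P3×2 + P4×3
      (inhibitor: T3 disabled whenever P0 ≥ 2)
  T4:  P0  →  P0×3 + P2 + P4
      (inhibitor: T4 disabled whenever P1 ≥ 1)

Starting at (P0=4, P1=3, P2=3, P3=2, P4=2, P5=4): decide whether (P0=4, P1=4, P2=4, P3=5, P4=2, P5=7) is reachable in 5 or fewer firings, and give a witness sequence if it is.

depth 0: 1 marking
depth 1: 4 markings reached so far
depth 2: 10 markings reached so far
depth 3: 19 markings reached so far
depth 4: 30 markings reached so far
depth 5: 43 markings reached so far
target is not among the 43 markings reachable within 5 steps

NO — not reachable within 5 firings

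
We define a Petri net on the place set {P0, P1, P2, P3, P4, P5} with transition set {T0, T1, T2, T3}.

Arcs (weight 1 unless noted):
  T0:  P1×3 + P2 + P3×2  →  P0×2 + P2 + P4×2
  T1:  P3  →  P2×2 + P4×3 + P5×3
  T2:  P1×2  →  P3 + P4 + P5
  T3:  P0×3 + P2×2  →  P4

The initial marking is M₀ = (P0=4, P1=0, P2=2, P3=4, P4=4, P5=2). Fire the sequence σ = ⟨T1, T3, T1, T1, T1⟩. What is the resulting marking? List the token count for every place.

step 1: fire T1:  (P0=4, P1=0, P2=2, P3=4, P4=4, P5=2) → (P0=4, P1=0, P2=4, P3=3, P4=7, P5=5)
step 2: fire T3:  (P0=4, P1=0, P2=4, P3=3, P4=7, P5=5) → (P0=1, P1=0, P2=2, P3=3, P4=8, P5=5)
step 3: fire T1:  (P0=1, P1=0, P2=2, P3=3, P4=8, P5=5) → (P0=1, P1=0, P2=4, P3=2, P4=11, P5=8)
step 4: fire T1:  (P0=1, P1=0, P2=4, P3=2, P4=11, P5=8) → (P0=1, P1=0, P2=6, P3=1, P4=14, P5=11)
step 5: fire T1:  (P0=1, P1=0, P2=6, P3=1, P4=14, P5=11) → (P0=1, P1=0, P2=8, P3=0, P4=17, P5=14)

(P0=1, P1=0, P2=8, P3=0, P4=17, P5=14)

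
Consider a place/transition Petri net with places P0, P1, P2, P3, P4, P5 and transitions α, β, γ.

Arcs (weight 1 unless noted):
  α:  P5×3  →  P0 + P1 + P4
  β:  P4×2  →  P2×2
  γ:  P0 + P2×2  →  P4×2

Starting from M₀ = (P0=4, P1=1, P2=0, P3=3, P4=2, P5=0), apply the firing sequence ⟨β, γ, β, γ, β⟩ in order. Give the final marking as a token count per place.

(P0=2, P1=1, P2=2, P3=3, P4=0, P5=0)

step 1: fire β:  (P0=4, P1=1, P2=0, P3=3, P4=2, P5=0) → (P0=4, P1=1, P2=2, P3=3, P4=0, P5=0)
step 2: fire γ:  (P0=4, P1=1, P2=2, P3=3, P4=0, P5=0) → (P0=3, P1=1, P2=0, P3=3, P4=2, P5=0)
step 3: fire β:  (P0=3, P1=1, P2=0, P3=3, P4=2, P5=0) → (P0=3, P1=1, P2=2, P3=3, P4=0, P5=0)
step 4: fire γ:  (P0=3, P1=1, P2=2, P3=3, P4=0, P5=0) → (P0=2, P1=1, P2=0, P3=3, P4=2, P5=0)
step 5: fire β:  (P0=2, P1=1, P2=0, P3=3, P4=2, P5=0) → (P0=2, P1=1, P2=2, P3=3, P4=0, P5=0)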